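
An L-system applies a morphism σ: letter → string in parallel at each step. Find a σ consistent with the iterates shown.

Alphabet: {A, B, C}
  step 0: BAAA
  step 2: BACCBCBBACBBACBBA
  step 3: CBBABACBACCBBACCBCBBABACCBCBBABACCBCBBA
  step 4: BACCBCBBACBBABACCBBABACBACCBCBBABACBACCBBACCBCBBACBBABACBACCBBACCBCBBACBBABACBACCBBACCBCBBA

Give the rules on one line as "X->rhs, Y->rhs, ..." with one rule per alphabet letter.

  step 3 ⇒ step 4: CBBABACBACCBBACCBCBBABACCBCBBABACCBCBBA ⇒ BAC·CB·CB·BA·CB·BA·BAC·CB·BA·BAC·BAC·CB·CB·BA·BAC·BAC·CB·BAC·CB·CB·BA·CB·BA·BAC·BAC·CB·BAC·CB·CB·BA·CB·BA·BAC·BAC·CB·BAC·CB·CB·BA
    A ↦ BA
    B ↦ CB
    C ↦ BAC

A->BA, B->CB, C->BAC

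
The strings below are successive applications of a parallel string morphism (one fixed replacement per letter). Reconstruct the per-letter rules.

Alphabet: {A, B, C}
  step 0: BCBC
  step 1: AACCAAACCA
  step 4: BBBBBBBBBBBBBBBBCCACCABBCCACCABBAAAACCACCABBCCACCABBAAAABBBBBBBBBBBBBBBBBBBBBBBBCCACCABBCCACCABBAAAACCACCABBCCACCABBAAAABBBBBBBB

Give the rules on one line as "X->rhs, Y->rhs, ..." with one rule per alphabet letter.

  step 0 ⇒ step 1: BCBC ⇒ AA·CCA·AA·CCA
    B ↦ AA
    C ↦ CCA
    A ↦ BB  (constrained at step 1)

A->BB, B->AA, C->CCA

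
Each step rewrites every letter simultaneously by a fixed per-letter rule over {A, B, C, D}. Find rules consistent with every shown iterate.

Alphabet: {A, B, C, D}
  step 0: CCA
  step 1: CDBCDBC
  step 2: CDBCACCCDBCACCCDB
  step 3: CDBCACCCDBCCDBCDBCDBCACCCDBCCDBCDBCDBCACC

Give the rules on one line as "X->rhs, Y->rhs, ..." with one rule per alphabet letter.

  step 2 ⇒ step 3: CDBCACCCDBCACCCDB ⇒ CDB·CA·CC·CDB·C·CDB·CDB·CDB·CA·CC·CDB·C·CDB·CDB·CDB·CA·CC
    A ↦ C
    B ↦ CC
    C ↦ CDB
    D ↦ CA

A->C, B->CC, C->CDB, D->CA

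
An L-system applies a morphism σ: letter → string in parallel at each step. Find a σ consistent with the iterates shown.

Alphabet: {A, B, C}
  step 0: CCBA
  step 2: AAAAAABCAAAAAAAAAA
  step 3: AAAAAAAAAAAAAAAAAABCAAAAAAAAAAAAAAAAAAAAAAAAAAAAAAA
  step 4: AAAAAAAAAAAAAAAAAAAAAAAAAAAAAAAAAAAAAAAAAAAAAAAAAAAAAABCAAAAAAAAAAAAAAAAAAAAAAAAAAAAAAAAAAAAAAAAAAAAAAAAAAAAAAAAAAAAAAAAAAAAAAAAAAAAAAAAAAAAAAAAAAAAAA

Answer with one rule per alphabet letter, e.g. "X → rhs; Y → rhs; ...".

  step 3 ⇒ step 4: AAAAAAAAAAAAAAAAAABCAAAAAAAAAAAAAAAAAAAAAAAAAAAAAAA ⇒ AAA·AAA·AAA·AAA·AAA·AAA·AAA·AAA·AAA·AAA·AAA·AAA·AAA·AAA·AAA·AAA·AAA·AAA·BC·A·AAA·AAA·AAA·AAA·AAA·AAA·AAA·AAA·AAA·AAA·AAA·AAA·AAA·AAA·AAA·AAA·AAA·AAA·AAA·AAA·AAA·AAA·AAA·AAA·AAA·AAA·AAA·AAA·AAA·AAA·AAA
    A ↦ AAA
    B ↦ BC
    C ↦ A

A->AAA, B->BC, C->A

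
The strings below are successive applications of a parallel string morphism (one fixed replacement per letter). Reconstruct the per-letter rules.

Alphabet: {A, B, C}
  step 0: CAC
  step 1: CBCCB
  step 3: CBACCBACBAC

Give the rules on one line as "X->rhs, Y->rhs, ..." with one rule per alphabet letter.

  step 0 ⇒ step 1: CAC ⇒ CB·C·CB
    A ↦ C
    C ↦ CB
    B ↦ A  (constrained at step 1)

A->C, B->A, C->CB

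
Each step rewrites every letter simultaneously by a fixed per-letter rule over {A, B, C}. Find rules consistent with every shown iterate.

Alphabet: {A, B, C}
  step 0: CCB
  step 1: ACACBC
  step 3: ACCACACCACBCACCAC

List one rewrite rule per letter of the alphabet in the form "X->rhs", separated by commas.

  step 0 ⇒ step 1: CCB ⇒ AC·AC·BC
    B ↦ BC
    C ↦ AC
    A ↦ C  (constrained at step 1)

A->C, B->BC, C->AC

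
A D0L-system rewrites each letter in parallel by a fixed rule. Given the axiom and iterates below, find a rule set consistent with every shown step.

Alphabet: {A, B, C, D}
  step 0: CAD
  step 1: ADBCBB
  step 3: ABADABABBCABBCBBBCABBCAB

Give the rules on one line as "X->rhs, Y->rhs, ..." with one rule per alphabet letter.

A->BC, B->AB, C->AD, D->BB

  step 0 ⇒ step 1: CAD ⇒ AD·BC·BB
    A ↦ BC
    C ↦ AD
    D ↦ BB
    B ↦ AB  (constrained at step 1)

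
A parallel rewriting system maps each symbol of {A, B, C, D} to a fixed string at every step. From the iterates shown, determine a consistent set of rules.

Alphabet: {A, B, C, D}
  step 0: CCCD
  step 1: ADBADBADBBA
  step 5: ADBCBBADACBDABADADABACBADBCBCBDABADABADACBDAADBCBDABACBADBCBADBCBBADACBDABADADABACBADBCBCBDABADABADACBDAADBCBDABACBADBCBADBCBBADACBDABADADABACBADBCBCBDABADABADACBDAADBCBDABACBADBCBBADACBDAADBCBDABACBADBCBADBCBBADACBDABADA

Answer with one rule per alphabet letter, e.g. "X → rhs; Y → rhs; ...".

  step 0 ⇒ step 1: CCCD ⇒ ADB·ADB·ADB·BA
    C ↦ ADB
    D ↦ BA
    A ↦ DA  (constrained at step 1)
    B ↦ CB  (constrained at step 1)

A->DA, B->CB, C->ADB, D->BA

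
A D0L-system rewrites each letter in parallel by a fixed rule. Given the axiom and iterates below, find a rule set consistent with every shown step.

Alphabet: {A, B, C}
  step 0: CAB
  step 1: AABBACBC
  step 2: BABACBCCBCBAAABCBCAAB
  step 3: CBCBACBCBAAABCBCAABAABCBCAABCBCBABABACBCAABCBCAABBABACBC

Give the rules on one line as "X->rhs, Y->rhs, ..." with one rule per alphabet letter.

  step 2 ⇒ step 3: BABACBCCBCBAAABCBCAAB ⇒ CBC·BA·CBC·BA·AAB·CBC·AAB·AAB·CBC·AAB·CBC·BA·BA·BA·CBC·AAB·CBC·AAB·BA·BA·CBC
    A ↦ BA
    B ↦ CBC
    C ↦ AAB

A->BA, B->CBC, C->AAB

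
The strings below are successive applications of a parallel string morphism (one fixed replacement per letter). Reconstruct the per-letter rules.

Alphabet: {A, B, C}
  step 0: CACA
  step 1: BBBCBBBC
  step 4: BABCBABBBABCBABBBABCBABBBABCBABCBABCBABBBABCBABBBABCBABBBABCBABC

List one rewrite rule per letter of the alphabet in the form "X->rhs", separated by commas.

A->BC, B->BA, C->BB

  step 0 ⇒ step 1: CACA ⇒ BB·BC·BB·BC
    A ↦ BC
    C ↦ BB
    B ↦ BA  (constrained at step 1)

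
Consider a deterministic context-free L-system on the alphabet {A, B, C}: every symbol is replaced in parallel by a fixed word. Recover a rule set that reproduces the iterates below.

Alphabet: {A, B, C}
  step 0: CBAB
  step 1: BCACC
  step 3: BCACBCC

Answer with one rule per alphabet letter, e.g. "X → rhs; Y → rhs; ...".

  step 0 ⇒ step 1: CBAB ⇒ B·C·AC·C
    A ↦ AC
    B ↦ C
    C ↦ B

A->AC, B->C, C->B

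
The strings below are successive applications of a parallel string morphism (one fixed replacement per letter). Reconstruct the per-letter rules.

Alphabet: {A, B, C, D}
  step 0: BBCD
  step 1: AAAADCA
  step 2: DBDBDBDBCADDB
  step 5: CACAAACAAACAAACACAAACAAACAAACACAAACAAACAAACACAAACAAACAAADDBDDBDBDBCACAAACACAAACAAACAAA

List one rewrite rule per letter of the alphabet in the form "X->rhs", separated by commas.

  step 1 ⇒ step 2: AAAADCA ⇒ DB·DB·DB·DB·CA·D·DB
    A ↦ DB
    C ↦ D
    D ↦ CA
  step 0 ⇒ step 1: BBCD ⇒ AA·AA·D·CA
    B ↦ AA

A->DB, B->AA, C->D, D->CA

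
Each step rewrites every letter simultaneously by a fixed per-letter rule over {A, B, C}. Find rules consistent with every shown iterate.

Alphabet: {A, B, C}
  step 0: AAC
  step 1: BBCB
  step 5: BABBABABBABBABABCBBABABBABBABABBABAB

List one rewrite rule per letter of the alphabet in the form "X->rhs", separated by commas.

A->B, B->BA, C->CB

  step 0 ⇒ step 1: AAC ⇒ B·B·CB
    A ↦ B
    C ↦ CB
    B ↦ BA  (constrained at step 1)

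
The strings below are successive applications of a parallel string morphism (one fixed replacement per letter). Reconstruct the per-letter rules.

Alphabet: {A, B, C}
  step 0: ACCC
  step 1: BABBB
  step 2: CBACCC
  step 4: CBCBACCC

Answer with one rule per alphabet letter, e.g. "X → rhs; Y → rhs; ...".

A->BA, B->C, C->B

  step 1 ⇒ step 2: BABBB ⇒ C·BA·C·C·C
    A ↦ BA
    B ↦ C
  step 0 ⇒ step 1: ACCC ⇒ BA·B·B·B
    C ↦ B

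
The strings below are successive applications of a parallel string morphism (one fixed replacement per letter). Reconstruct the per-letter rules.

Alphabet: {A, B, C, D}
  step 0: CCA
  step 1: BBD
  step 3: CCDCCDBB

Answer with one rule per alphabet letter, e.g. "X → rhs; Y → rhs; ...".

  step 0 ⇒ step 1: CCA ⇒ B·B·D
    A ↦ D
    C ↦ B
    B ↦ DA  (constrained at step 1)
    D ↦ CC  (constrained at step 1)

A->D, B->DA, C->B, D->CC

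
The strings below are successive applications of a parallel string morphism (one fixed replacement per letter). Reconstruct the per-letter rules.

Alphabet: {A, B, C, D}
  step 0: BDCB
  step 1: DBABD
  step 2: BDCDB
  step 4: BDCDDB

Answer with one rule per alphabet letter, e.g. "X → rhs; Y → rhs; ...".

  step 1 ⇒ step 2: DBABD ⇒ B·D·C·D·B
    A ↦ C
    B ↦ D
    D ↦ B
  step 0 ⇒ step 1: BDCB ⇒ D·B·AB·D
    C ↦ AB

A->C, B->D, C->AB, D->B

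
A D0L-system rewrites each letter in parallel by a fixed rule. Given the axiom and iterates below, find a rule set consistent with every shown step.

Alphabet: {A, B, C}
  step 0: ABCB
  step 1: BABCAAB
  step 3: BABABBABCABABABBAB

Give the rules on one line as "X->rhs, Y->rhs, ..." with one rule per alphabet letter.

  step 0 ⇒ step 1: ABCB ⇒ B·AB·CA·AB
    A ↦ B
    B ↦ AB
    C ↦ CA

A->B, B->AB, C->CA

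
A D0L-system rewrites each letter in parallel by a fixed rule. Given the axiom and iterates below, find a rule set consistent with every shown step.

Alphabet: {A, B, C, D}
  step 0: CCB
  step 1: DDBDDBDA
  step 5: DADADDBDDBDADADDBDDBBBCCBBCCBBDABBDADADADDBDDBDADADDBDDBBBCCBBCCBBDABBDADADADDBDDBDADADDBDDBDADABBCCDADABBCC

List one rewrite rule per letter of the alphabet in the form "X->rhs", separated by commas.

  step 0 ⇒ step 1: CCB ⇒ DDB·DDB·DA
    B ↦ DA
    C ↦ DDB
    A ↦ BCC  (constrained at step 1)
    D ↦ B  (constrained at step 1)

A->BCC, B->DA, C->DDB, D->B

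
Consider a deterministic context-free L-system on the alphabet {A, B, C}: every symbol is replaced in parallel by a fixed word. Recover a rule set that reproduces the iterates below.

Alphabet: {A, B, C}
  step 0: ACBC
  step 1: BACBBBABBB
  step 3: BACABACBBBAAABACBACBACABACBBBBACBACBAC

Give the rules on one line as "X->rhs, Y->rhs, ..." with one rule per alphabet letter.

A->BAC, B->A, C->BBB

  step 0 ⇒ step 1: ACBC ⇒ BAC·BBB·A·BBB
    A ↦ BAC
    B ↦ A
    C ↦ BBB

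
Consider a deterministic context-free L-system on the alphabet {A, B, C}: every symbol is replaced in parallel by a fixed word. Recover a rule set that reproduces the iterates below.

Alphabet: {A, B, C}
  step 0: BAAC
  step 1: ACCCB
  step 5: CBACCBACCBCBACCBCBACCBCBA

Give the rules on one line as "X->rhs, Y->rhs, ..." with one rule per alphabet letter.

  step 0 ⇒ step 1: BAAC ⇒ A·C·C·CB
    A ↦ C
    B ↦ A
    C ↦ CB

A->C, B->A, C->CB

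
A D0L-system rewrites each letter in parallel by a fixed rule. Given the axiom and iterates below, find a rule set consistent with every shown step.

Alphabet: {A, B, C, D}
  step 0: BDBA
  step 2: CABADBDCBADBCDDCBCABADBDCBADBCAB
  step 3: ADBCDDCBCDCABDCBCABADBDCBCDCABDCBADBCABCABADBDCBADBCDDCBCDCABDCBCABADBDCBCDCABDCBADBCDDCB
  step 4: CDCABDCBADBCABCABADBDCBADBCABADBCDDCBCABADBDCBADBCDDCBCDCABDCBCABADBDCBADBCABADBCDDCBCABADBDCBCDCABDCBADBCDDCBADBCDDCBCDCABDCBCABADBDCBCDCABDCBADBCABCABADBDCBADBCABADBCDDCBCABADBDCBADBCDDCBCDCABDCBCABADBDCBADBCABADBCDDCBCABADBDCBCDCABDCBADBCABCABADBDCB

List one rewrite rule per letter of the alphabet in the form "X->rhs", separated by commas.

  step 3 ⇒ step 4: ADBCDDCBCDCABDCBCABADBDCBCDCABDCBADBCABCABADBDCBADBCDDCBCDCABDCBCABADBDCBCDCABDCBADBCDDCB ⇒ CD·CAB·DCB·ADB·CAB·CAB·ADB·DCB·ADB·CAB·ADB·CD·DCB·CAB·ADB·DCB·ADB·CD·DCB·CD·CAB·DCB·CAB·ADB·DCB·ADB·CAB·ADB·CD·DCB·CAB·ADB·DCB·CD·CAB·DCB·ADB·CD·DCB·ADB·CD·DCB·CD·CAB·DCB·CAB·ADB·DCB·CD·CAB·DCB·ADB·CAB·CAB·ADB·DCB·ADB·CAB·ADB·CD·DCB·CAB·ADB·DCB·ADB·CD·DCB·CD·CAB·DCB·CAB·ADB·DCB·ADB·CAB·ADB·CD·DCB·CAB·ADB·DCB·CD·CAB·DCB·ADB·CAB·CAB·ADB·DCB
    A ↦ CD
    B ↦ DCB
    C ↦ ADB
    D ↦ CAB

A->CD, B->DCB, C->ADB, D->CAB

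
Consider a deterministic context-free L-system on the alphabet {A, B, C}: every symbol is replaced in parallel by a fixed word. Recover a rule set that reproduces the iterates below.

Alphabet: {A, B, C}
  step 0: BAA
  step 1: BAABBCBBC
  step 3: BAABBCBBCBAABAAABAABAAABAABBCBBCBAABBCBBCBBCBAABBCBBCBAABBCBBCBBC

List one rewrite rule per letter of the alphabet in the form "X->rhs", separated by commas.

A->BBC, B->BAA, C->A

  step 0 ⇒ step 1: BAA ⇒ BAA·BBC·BBC
    A ↦ BBC
    B ↦ BAA
    C ↦ A  (constrained at step 1)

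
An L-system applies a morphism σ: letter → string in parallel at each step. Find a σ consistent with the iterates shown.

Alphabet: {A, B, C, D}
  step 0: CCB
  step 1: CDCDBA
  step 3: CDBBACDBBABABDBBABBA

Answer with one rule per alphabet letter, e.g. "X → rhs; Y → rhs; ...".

A->BDB, B->BA, C->CD, D->B

  step 0 ⇒ step 1: CCB ⇒ CD·CD·BA
    B ↦ BA
    C ↦ CD
    A ↦ BDB  (constrained at step 1)
    D ↦ B  (constrained at step 1)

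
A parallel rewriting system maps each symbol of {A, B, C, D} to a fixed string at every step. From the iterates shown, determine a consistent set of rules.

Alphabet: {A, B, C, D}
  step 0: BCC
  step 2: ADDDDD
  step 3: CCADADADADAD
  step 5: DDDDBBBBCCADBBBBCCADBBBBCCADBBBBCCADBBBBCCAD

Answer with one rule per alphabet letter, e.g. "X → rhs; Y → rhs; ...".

  step 2 ⇒ step 3: ADDDDD ⇒ CC·AD·AD·AD·AD·AD
    A ↦ CC
    D ↦ AD
    B ↦ D  (constrained at step 0)
    C ↦ BB  (constrained at step 0)

A->CC, B->D, C->BB, D->AD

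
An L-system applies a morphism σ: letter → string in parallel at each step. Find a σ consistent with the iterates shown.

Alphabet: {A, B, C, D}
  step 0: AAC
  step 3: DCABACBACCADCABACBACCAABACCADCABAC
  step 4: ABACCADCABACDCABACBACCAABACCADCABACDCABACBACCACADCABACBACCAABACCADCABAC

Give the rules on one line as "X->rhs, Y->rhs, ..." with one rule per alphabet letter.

  step 3 ⇒ step 4: DCABACBACCADCABACBACCAABACCADCABAC ⇒ A·BAC·CA·D·CA·BAC·D·CA·BAC·BAC·CA·A·BAC·CA·D·CA·BAC·D·CA·BAC·BAC·CA·CA·D·CA·BAC·BAC·CA·A·BAC·CA·D·CA·BAC
    A ↦ CA
    B ↦ D
    C ↦ BAC
    D ↦ A

A->CA, B->D, C->BAC, D->A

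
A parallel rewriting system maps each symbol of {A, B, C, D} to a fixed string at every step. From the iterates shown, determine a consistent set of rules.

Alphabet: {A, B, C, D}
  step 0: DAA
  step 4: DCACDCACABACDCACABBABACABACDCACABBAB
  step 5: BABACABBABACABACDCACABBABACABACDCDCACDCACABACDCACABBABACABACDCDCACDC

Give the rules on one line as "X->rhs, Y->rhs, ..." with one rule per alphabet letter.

  step 4 ⇒ step 5: DCACDCACABACDCACABBABACABACDCACABBAB ⇒ B·AB·AC·AB·B·AB·AC·AB·AC·DC·AC·AB·B·AB·AC·AB·AC·DC·DC·AC·DC·AC·AB·AC·DC·AC·AB·B·AB·AC·AB·AC·DC·DC·AC·DC
    A ↦ AC
    B ↦ DC
    C ↦ AB
    D ↦ B

A->AC, B->DC, C->AB, D->B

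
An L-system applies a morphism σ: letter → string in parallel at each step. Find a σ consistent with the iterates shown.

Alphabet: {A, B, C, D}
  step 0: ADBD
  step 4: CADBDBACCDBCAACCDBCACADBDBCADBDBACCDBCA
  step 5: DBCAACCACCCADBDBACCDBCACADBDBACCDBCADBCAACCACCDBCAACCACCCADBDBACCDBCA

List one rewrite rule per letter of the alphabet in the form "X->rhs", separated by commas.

A->CA, B->CC, C->DB, D->A

  step 4 ⇒ step 5: CADBDBACCDBCAACCDBCACADBDBCADBDBACCDBCA ⇒ DB·CA·A·CC·A·CC·CA·DB·DB·A·CC·DB·CA·CA·DB·DB·A·CC·DB·CA·DB·CA·A·CC·A·CC·DB·CA·A·CC·A·CC·CA·DB·DB·A·CC·DB·CA
    A ↦ CA
    B ↦ CC
    C ↦ DB
    D ↦ A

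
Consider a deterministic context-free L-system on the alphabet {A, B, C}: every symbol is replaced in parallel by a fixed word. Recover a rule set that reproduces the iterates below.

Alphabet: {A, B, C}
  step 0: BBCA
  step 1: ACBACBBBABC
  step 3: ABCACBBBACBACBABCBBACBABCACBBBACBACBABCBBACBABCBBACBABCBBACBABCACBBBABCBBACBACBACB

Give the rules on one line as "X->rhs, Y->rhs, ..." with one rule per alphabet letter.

A->ABC, B->ACB, C->BB

  step 0 ⇒ step 1: BBCA ⇒ ACB·ACB·BB·ABC
    A ↦ ABC
    B ↦ ACB
    C ↦ BB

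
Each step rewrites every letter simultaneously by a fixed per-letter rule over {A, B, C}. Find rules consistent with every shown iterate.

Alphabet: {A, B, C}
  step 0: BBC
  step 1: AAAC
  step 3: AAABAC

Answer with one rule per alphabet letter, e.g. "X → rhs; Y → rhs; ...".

A->B, B->A, C->AC

  step 0 ⇒ step 1: BBC ⇒ A·A·AC
    B ↦ A
    C ↦ AC
    A ↦ B  (constrained at step 1)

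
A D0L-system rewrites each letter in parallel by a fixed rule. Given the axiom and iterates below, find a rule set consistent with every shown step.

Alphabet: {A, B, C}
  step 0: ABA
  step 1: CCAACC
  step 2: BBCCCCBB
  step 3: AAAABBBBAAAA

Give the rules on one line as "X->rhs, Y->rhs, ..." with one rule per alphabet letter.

A->CC, B->AA, C->B

  step 2 ⇒ step 3: BBCCCCBB ⇒ AA·AA·B·B·B·B·AA·AA
    B ↦ AA
    C ↦ B
  step 0 ⇒ step 1: ABA ⇒ CC·AA·CC
    A ↦ CC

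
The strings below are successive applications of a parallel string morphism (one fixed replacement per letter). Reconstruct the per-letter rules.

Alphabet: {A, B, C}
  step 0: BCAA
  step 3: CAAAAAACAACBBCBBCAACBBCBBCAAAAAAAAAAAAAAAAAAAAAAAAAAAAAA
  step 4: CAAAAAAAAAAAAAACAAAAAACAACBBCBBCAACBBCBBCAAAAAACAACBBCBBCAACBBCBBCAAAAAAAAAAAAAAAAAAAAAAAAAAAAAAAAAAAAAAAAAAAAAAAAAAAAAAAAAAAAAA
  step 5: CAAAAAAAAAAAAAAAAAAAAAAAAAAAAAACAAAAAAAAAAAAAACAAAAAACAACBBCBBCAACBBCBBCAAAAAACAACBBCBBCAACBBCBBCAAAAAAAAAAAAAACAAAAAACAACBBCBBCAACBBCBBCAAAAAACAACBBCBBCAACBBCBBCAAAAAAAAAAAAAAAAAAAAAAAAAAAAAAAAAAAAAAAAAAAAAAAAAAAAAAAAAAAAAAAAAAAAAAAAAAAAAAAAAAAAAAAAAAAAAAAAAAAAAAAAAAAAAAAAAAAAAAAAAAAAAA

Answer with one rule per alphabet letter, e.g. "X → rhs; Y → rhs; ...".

A->AA, B->CBB, C->CAA

  step 4 ⇒ step 5: CAAAAAAAAAAAAAACAAAAAACAACBBCBBCAACBBCBBCAAAAAACAACBBCBBCAACBBCBBCAAAAAAAAAAAAAAAAAAAAAAAAAAAAAAAAAAAAAAAAAAAAAAAAAAAAAAAAAAAAAA ⇒ CAA·AA·AA·AA·AA·AA·AA·AA·AA·AA·AA·AA·AA·AA·AA·CAA·AA·AA·AA·AA·AA·AA·CAA·AA·AA·CAA·CBB·CBB·CAA·CBB·CBB·CAA·AA·AA·CAA·CBB·CBB·CAA·CBB·CBB·CAA·AA·AA·AA·AA·AA·AA·CAA·AA·AA·CAA·CBB·CBB·CAA·CBB·CBB·CAA·AA·AA·CAA·CBB·CBB·CAA·CBB·CBB·CAA·AA·AA·AA·AA·AA·AA·AA·AA·AA·AA·AA·AA·AA·AA·AA·AA·AA·AA·AA·AA·AA·AA·AA·AA·AA·AA·AA·AA·AA·AA·AA·AA·AA·AA·AA·AA·AA·AA·AA·AA·AA·AA·AA·AA·AA·AA·AA·AA·AA·AA·AA·AA·AA·AA·AA·AA·AA·AA·AA·AA·AA·AA
    A ↦ AA
    B ↦ CBB
    C ↦ CAA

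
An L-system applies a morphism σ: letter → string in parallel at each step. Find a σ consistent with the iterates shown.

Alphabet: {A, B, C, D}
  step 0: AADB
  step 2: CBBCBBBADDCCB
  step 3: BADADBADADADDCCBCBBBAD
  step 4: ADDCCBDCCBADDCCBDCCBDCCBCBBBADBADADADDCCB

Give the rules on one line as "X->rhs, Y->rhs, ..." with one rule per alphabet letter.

  step 3 ⇒ step 4: BADADBADADADDCCBCBBBAD ⇒ AD·DC·CB·DC·CB·AD·DC·CB·DC·CB·DC·CB·CB·B·B·AD·B·AD·AD·AD·DC·CB
    A ↦ DC
    B ↦ AD
    C ↦ B
    D ↦ CB

A->DC, B->AD, C->B, D->CB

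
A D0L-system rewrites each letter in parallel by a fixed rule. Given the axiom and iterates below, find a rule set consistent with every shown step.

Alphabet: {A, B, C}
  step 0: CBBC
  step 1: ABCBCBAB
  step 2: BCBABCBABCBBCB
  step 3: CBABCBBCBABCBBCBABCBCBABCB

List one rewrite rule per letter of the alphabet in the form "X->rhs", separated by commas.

  step 2 ⇒ step 3: BCBABCBABCBBCB ⇒ CB·AB·CB·B·CB·AB·CB·B·CB·AB·CB·CB·AB·CB
    A ↦ B
    B ↦ CB
    C ↦ AB

A->B, B->CB, C->AB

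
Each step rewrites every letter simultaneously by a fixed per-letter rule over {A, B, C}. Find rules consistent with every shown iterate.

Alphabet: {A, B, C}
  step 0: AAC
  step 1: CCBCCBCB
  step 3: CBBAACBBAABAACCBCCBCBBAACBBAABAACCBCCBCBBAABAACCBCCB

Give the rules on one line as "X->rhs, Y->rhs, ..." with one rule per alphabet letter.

  step 0 ⇒ step 1: AAC ⇒ CCB·CCB·CB
    A ↦ CCB
    C ↦ CB
    B ↦ BAA  (constrained at step 1)

A->CCB, B->BAA, C->CB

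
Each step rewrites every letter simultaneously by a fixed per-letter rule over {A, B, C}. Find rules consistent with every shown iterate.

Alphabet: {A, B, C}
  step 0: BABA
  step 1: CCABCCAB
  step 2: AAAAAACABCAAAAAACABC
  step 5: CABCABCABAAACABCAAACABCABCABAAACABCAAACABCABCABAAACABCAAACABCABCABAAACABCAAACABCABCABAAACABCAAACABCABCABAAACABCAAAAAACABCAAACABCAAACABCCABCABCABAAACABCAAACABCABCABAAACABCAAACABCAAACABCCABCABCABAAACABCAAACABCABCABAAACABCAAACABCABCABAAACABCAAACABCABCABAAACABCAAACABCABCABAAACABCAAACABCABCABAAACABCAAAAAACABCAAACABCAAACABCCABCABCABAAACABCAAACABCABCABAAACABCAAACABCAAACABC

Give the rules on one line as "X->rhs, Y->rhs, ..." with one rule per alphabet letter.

A->CAB, B->C, C->AAA

  step 1 ⇒ step 2: CCABCCAB ⇒ AAA·AAA·CAB·C·AAA·AAA·CAB·C
    A ↦ CAB
    B ↦ C
    C ↦ AAA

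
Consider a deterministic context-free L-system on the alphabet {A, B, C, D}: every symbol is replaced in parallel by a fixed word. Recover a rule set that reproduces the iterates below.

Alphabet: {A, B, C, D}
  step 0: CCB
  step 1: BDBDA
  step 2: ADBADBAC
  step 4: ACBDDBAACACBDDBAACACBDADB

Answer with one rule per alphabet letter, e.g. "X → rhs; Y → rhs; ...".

  step 1 ⇒ step 2: BDBDA ⇒ A·DB·A·DB·AC
    A ↦ AC
    B ↦ A
    D ↦ DB
  step 0 ⇒ step 1: CCB ⇒ BD·BD·A
    C ↦ BD

A->AC, B->A, C->BD, D->DB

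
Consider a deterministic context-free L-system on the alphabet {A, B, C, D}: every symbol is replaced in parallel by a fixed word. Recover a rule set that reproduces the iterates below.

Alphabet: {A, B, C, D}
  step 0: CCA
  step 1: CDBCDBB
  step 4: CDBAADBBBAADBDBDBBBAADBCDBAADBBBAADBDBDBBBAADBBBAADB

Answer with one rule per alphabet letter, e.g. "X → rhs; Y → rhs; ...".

  step 0 ⇒ step 1: CCA ⇒ CDB·CDB·B
    A ↦ B
    C ↦ CDB
    B ↦ DB  (constrained at step 1)
    D ↦ AA  (constrained at step 1)

A->B, B->DB, C->CDB, D->AA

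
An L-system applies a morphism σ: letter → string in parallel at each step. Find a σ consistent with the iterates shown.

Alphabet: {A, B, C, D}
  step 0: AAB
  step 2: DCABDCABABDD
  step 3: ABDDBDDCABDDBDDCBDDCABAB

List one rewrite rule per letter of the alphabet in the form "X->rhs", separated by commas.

A->BD, B->DC, C->DD, D->AB

  step 2 ⇒ step 3: DCABDCABABDD ⇒ AB·DD·BD·DC·AB·DD·BD·DC·BD·DC·AB·AB
    A ↦ BD
    B ↦ DC
    C ↦ DD
    D ↦ AB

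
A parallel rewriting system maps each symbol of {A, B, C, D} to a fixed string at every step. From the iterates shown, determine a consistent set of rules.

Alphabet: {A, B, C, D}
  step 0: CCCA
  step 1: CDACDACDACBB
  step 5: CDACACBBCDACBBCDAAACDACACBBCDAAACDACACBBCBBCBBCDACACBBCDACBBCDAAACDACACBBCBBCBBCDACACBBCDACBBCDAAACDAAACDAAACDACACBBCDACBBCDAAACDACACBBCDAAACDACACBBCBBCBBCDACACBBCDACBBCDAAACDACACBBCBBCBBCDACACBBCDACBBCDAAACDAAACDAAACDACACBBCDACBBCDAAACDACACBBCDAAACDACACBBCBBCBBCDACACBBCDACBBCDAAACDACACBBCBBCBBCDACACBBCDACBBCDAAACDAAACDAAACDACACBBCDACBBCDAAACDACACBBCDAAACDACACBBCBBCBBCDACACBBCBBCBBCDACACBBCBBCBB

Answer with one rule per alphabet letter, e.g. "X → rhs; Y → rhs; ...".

A->CBB, B->A, C->CDA, D->CA

  step 0 ⇒ step 1: CCCA ⇒ CDA·CDA·CDA·CBB
    A ↦ CBB
    C ↦ CDA
    B ↦ A  (constrained at step 1)
    D ↦ CA  (constrained at step 1)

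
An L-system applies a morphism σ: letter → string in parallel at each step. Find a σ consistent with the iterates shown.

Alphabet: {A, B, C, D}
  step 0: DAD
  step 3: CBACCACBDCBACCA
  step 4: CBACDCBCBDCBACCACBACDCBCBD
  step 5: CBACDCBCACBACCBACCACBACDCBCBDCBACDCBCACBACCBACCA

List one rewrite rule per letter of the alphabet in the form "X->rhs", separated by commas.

  step 4 ⇒ step 5: CBACDCBCBDCBACCACBACDCBCBD ⇒ CB·AC·D·CB·CA·CB·AC·CB·AC·CA·CB·AC·D·CB·CB·D·CB·AC·D·CB·CA·CB·AC·CB·AC·CA
    A ↦ D
    B ↦ AC
    C ↦ CB
    D ↦ CA

A->D, B->AC, C->CB, D->CA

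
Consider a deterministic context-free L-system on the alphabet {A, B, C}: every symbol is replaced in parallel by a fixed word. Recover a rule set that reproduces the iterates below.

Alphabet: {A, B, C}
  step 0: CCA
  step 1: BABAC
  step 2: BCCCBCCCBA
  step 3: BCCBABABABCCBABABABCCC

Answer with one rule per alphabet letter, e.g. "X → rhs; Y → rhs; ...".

  step 2 ⇒ step 3: BCCCBCCCBA ⇒ BCC·BA·BA·BA·BCC·BA·BA·BA·BCC·C
    A ↦ C
    B ↦ BCC
    C ↦ BA

A->C, B->BCC, C->BA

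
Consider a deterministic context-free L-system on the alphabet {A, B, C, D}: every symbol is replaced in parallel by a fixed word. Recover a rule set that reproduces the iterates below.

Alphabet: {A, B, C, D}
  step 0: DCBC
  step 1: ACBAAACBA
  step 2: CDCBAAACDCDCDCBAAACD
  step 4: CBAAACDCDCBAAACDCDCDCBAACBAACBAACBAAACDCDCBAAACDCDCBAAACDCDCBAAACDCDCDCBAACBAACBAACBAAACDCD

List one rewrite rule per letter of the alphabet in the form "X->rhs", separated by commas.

A->CD, B->AA, C->CBA, D->A

  step 1 ⇒ step 2: ACBAAACBA ⇒ CD·CBA·AA·CD·CD·CD·CBA·AA·CD
    A ↦ CD
    B ↦ AA
    C ↦ CBA
  step 0 ⇒ step 1: DCBC ⇒ A·CBA·AA·CBA
    D ↦ A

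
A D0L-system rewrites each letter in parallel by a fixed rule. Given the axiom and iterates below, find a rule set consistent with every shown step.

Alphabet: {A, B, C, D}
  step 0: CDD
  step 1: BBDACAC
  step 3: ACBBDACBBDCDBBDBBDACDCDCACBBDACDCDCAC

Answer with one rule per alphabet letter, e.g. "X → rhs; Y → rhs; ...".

A->CD, B->DC, C->BBD, D->AC

  step 0 ⇒ step 1: CDD ⇒ BBD·AC·AC
    C ↦ BBD
    D ↦ AC
    A ↦ CD  (constrained at step 1)
    B ↦ DC  (constrained at step 1)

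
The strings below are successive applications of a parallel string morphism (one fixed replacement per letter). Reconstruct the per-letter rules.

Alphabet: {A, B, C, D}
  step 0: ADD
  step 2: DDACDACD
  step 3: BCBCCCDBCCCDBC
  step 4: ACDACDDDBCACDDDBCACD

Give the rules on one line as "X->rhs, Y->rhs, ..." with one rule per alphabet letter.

A->CC, B->AC, C->D, D->BC

  step 3 ⇒ step 4: BCBCCCDBCCCDBC ⇒ AC·D·AC·D·D·D·BC·AC·D·D·D·BC·AC·D
    B ↦ AC
    C ↦ D
    D ↦ BC
  step 2 ⇒ step 3: DDACDACD ⇒ BC·BC·CC·D·BC·CC·D·BC
    A ↦ CC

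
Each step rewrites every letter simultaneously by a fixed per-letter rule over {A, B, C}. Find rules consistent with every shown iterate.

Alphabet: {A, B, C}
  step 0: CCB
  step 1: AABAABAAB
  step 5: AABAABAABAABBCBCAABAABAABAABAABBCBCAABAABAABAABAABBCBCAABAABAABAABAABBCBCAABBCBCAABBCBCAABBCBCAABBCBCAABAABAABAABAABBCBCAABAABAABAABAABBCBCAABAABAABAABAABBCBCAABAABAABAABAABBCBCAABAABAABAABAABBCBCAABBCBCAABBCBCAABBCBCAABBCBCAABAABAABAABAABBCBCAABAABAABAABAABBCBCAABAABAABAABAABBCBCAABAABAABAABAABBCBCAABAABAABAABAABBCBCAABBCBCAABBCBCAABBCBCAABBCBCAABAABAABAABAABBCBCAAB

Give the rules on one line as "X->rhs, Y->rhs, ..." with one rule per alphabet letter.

A->BC, B->AAB, C->AAB

  step 0 ⇒ step 1: CCB ⇒ AAB·AAB·AAB
    B ↦ AAB
    C ↦ AAB
    A ↦ BC  (constrained at step 1)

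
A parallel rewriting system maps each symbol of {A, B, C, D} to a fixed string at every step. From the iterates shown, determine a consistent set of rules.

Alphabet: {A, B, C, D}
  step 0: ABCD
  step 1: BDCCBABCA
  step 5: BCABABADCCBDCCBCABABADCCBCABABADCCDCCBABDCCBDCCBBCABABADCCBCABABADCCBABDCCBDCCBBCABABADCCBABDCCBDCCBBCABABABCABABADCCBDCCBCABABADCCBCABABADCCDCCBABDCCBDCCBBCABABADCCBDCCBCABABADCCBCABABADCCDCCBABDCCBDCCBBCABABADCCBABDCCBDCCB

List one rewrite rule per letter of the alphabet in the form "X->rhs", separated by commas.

  step 0 ⇒ step 1: ABCD ⇒ B·DCC·BA·BCA
    A ↦ B
    B ↦ DCC
    C ↦ BA
    D ↦ BCA

A->B, B->DCC, C->BA, D->BCA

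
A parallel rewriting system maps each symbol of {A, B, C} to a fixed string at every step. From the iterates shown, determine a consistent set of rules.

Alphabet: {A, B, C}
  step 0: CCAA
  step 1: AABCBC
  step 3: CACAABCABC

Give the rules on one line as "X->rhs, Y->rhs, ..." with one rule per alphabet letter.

A->BC, B->C, C->A

  step 0 ⇒ step 1: CCAA ⇒ A·A·BC·BC
    A ↦ BC
    C ↦ A
    B ↦ C  (constrained at step 1)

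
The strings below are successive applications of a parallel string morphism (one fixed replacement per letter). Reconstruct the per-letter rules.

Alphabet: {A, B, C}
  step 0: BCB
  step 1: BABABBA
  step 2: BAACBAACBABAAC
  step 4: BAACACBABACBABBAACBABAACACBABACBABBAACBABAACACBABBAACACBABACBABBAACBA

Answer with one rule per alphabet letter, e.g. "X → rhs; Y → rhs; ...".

  step 1 ⇒ step 2: BABABBA ⇒ BA·AC·BA·AC·BA·BA·AC
    A ↦ AC
    B ↦ BA
  step 0 ⇒ step 1: BCB ⇒ BA·BAB·BA
    C ↦ BAB

A->AC, B->BA, C->BAB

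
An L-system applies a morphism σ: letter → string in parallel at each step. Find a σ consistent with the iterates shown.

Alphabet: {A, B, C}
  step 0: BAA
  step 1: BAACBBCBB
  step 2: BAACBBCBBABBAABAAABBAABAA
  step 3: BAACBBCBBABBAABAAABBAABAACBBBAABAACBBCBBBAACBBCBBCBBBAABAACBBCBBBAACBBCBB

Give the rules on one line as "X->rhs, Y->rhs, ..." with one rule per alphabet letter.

A->CBB, B->BAA, C->AB

  step 2 ⇒ step 3: BAACBBCBBABBAABAAABBAABAA ⇒ BAA·CBB·CBB·AB·BAA·BAA·AB·BAA·BAA·CBB·BAA·BAA·CBB·CBB·BAA·CBB·CBB·CBB·BAA·BAA·CBB·CBB·BAA·CBB·CBB
    A ↦ CBB
    B ↦ BAA
    C ↦ AB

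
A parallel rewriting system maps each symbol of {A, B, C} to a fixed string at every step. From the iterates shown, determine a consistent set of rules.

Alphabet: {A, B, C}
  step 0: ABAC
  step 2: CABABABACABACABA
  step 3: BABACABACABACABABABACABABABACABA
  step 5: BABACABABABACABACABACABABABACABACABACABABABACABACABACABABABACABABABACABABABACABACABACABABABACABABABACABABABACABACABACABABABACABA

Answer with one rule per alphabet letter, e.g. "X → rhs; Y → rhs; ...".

A->BA, B->CA, C->BA

  step 2 ⇒ step 3: CABABABACABACABA ⇒ BA·BA·CA·BA·CA·BA·CA·BA·BA·BA·CA·BA·BA·BA·CA·BA
    A ↦ BA
    B ↦ CA
    C ↦ BA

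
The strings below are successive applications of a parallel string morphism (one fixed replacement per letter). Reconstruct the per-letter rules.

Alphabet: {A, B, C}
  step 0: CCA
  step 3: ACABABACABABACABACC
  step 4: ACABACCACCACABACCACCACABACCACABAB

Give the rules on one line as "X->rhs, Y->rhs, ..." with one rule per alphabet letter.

  step 3 ⇒ step 4: ACABABACABABACABACC ⇒ AC·AB·AC·C·AC·C·AC·AB·AC·C·AC·C·AC·AB·AC·C·AC·AB·AB
    A ↦ AC
    B ↦ C
    C ↦ AB

A->AC, B->C, C->AB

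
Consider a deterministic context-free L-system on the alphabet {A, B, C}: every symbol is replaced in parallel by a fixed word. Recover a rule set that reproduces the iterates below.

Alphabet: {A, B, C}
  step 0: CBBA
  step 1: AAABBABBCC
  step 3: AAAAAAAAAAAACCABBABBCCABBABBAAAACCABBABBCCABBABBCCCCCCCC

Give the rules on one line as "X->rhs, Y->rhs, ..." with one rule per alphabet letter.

  step 0 ⇒ step 1: CBBA ⇒ AA·ABB·ABB·CC
    A ↦ CC
    B ↦ ABB
    C ↦ AA

A->CC, B->ABB, C->AA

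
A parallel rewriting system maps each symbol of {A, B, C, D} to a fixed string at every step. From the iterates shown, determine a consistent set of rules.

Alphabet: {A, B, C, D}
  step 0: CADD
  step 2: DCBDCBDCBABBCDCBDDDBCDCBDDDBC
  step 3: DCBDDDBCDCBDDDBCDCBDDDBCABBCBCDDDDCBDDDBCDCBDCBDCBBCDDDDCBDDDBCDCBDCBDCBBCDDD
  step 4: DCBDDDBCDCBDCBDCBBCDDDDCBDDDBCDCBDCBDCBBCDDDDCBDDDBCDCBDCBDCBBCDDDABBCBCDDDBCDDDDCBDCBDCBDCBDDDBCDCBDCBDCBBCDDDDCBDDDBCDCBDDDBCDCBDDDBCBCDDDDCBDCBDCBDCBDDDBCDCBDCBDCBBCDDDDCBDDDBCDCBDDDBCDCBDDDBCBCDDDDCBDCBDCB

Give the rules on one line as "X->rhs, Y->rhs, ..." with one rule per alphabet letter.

A->AB, B->BC, C->DDD, D->DCB

  step 3 ⇒ step 4: DCBDDDBCDCBDDDBCDCBDDDBCABBCBCDDDDCBDDDBCDCBDCBDCBBCDDDDCBDDDBCDCBDCBDCBBCDDD ⇒ DCB·DDD·BC·DCB·DCB·DCB·BC·DDD·DCB·DDD·BC·DCB·DCB·DCB·BC·DDD·DCB·DDD·BC·DCB·DCB·DCB·BC·DDD·AB·BC·BC·DDD·BC·DDD·DCB·DCB·DCB·DCB·DDD·BC·DCB·DCB·DCB·BC·DDD·DCB·DDD·BC·DCB·DDD·BC·DCB·DDD·BC·BC·DDD·DCB·DCB·DCB·DCB·DDD·BC·DCB·DCB·DCB·BC·DDD·DCB·DDD·BC·DCB·DDD·BC·DCB·DDD·BC·BC·DDD·DCB·DCB·DCB
    A ↦ AB
    B ↦ BC
    C ↦ DDD
    D ↦ DCB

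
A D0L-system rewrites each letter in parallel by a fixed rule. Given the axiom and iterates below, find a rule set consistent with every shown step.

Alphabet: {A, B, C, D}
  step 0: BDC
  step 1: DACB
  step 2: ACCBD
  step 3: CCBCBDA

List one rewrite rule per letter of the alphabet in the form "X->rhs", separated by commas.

  step 2 ⇒ step 3: ACCBD ⇒ C·CB·CB·D·A
    A ↦ C
    B ↦ D
    C ↦ CB
    D ↦ A

A->C, B->D, C->CB, D->A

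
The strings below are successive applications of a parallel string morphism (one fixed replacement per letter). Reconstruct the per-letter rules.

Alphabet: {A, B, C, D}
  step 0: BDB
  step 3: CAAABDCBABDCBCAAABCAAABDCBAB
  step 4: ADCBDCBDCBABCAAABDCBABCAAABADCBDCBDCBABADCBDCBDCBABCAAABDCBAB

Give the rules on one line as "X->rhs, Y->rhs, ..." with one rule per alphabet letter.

  step 3 ⇒ step 4: CAAABDCBABDCBCAAABCAAABDCBAB ⇒ A·DCB·DCB·DCB·AB·CA·A·AB·DCB·AB·CA·A·AB·A·DCB·DCB·DCB·AB·A·DCB·DCB·DCB·AB·CA·A·AB·DCB·AB
    A ↦ DCB
    B ↦ AB
    C ↦ A
    D ↦ CA

A->DCB, B->AB, C->A, D->CA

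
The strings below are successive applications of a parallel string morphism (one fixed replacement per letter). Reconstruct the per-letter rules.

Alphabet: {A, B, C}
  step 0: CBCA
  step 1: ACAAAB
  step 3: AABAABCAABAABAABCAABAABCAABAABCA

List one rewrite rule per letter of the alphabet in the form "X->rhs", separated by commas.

A->AAB, B->C, C->A

  step 0 ⇒ step 1: CBCA ⇒ A·C·A·AAB
    A ↦ AAB
    B ↦ C
    C ↦ A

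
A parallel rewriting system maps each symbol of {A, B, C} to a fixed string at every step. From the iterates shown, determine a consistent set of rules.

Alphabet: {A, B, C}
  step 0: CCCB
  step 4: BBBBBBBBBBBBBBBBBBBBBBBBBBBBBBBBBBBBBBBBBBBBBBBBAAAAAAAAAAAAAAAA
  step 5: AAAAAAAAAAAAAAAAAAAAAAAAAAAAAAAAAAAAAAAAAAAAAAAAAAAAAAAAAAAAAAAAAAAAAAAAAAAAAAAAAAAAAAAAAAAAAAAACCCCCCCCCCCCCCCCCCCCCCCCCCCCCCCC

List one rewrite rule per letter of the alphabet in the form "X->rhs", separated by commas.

  step 4 ⇒ step 5: BBBBBBBBBBBBBBBBBBBBBBBBBBBBBBBBBBBBBBBBBBBBBBBBAAAAAAAAAAAAAAAA ⇒ AA·AA·AA·AA·AA·AA·AA·AA·AA·AA·AA·AA·AA·AA·AA·AA·AA·AA·AA·AA·AA·AA·AA·AA·AA·AA·AA·AA·AA·AA·AA·AA·AA·AA·AA·AA·AA·AA·AA·AA·AA·AA·AA·AA·AA·AA·AA·AA·CC·CC·CC·CC·CC·CC·CC·CC·CC·CC·CC·CC·CC·CC·CC·CC
    A ↦ CC
    B ↦ AA
    C ↦ BB  (constrained at step 0)

A->CC, B->AA, C->BB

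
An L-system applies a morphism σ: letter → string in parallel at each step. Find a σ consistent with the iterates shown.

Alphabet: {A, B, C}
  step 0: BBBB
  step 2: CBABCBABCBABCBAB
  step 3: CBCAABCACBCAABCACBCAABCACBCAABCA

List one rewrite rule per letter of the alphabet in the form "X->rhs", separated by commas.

  step 2 ⇒ step 3: CBABCBABCBABCBAB ⇒ CB·CA·AB·CA·CB·CA·AB·CA·CB·CA·AB·CA·CB·CA·AB·CA
    A ↦ AB
    B ↦ CA
    C ↦ CB

A->AB, B->CA, C->CB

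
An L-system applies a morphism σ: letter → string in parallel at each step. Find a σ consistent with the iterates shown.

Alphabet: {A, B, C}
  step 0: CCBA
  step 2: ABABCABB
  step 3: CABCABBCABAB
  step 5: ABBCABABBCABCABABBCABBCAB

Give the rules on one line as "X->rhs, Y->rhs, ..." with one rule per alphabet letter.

A->C, B->AB, C->B

  step 2 ⇒ step 3: ABABCABB ⇒ C·AB·C·AB·B·C·AB·AB
    A ↦ C
    B ↦ AB
    C ↦ B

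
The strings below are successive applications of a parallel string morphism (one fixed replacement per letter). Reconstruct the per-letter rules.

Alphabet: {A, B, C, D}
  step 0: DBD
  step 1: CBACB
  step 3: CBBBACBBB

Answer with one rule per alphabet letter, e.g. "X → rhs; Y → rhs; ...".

  step 0 ⇒ step 1: DBD ⇒ CB·A·CB
    B ↦ A
    D ↦ CB
    A ↦ B  (constrained at step 1)
    C ↦ DA  (constrained at step 1)

A->B, B->A, C->DA, D->CB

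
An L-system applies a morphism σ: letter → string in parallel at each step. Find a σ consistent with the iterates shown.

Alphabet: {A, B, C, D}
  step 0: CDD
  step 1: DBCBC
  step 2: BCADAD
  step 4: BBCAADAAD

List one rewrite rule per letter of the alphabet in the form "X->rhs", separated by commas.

  step 1 ⇒ step 2: DBCBC ⇒ BC·A·D·A·D
    B ↦ A
    C ↦ D
    D ↦ BC
    A ↦ B  (constrained at step 2)

A->B, B->A, C->D, D->BC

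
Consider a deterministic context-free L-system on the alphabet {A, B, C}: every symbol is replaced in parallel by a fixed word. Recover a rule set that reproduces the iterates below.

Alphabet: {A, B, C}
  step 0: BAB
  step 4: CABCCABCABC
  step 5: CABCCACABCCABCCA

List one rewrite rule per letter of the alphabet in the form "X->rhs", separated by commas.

  step 4 ⇒ step 5: CABCCABCABC ⇒ CA·B·C·CA·CA·B·C·CA·B·C·CA
    A ↦ B
    B ↦ C
    C ↦ CA

A->B, B->C, C->CA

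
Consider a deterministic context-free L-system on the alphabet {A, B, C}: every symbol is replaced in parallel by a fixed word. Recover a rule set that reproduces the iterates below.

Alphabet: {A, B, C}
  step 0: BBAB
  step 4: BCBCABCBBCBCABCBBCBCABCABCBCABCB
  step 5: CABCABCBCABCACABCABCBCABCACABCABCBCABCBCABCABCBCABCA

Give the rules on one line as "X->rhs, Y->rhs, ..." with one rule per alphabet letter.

  step 4 ⇒ step 5: BCBCABCBBCBCABCBBCBCABCABCBCABCB ⇒ CA·B·CA·B·CB·CA·B·CA·CA·B·CA·B·CB·CA·B·CA·CA·B·CA·B·CB·CA·B·CB·CA·B·CA·B·CB·CA·B·CA
    A ↦ CB
    B ↦ CA
    C ↦ B

A->CB, B->CA, C->B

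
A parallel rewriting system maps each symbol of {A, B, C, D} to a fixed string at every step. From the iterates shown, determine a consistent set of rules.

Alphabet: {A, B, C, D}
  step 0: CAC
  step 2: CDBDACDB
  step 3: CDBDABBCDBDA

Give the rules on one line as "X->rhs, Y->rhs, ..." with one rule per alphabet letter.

A->B, B->DA, C->CD, D->B

  step 2 ⇒ step 3: CDBDACDB ⇒ CD·B·DA·B·B·CD·B·DA
    A ↦ B
    B ↦ DA
    C ↦ CD
    D ↦ B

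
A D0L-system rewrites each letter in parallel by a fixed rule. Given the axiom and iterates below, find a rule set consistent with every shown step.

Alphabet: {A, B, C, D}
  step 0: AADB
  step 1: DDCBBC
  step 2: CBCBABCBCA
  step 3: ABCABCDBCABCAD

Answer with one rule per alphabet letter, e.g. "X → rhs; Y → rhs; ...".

  step 2 ⇒ step 3: CBCBABCBCA ⇒ A·BC·A·BC·D·BC·A·BC·A·D
    A ↦ D
    B ↦ BC
    C ↦ A
  step 0 ⇒ step 1: AADB ⇒ D·D·CB·BC
    D ↦ CB

A->D, B->BC, C->A, D->CB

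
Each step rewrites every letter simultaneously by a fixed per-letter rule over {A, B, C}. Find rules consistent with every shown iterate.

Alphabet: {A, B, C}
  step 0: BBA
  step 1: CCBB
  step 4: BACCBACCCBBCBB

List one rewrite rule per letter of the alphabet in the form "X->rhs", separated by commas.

  step 0 ⇒ step 1: BBA ⇒ C·C·BB
    A ↦ BB
    B ↦ C
    C ↦ BA  (constrained at step 1)

A->BB, B->C, C->BA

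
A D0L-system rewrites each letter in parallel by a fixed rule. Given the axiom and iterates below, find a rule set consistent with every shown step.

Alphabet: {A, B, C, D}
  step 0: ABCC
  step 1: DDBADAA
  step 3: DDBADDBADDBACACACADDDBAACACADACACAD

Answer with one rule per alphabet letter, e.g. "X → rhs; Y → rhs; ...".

A->DDB, B->AD, C->A, D->AC

  step 0 ⇒ step 1: ABCC ⇒ DDB·AD·A·A
    A ↦ DDB
    B ↦ AD
    C ↦ A
    D ↦ AC  (constrained at step 1)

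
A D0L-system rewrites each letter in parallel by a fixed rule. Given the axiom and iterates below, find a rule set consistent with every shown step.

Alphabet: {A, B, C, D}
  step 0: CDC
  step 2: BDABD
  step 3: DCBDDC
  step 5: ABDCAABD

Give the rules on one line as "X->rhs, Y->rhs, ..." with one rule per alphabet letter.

  step 2 ⇒ step 3: BDABD ⇒ D·C·BD·D·C
    A ↦ BD
    B ↦ D
    D ↦ C
    C ↦ A  (constrained at step 0)

A->BD, B->D, C->A, D->C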